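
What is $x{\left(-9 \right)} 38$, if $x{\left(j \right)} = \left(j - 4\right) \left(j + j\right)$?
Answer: $8892$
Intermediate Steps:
$x{\left(j \right)} = 2 j \left(-4 + j\right)$ ($x{\left(j \right)} = \left(-4 + j\right) 2 j = 2 j \left(-4 + j\right)$)
$x{\left(-9 \right)} 38 = 2 \left(-9\right) \left(-4 - 9\right) 38 = 2 \left(-9\right) \left(-13\right) 38 = 234 \cdot 38 = 8892$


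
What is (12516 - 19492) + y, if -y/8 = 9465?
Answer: -82696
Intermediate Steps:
y = -75720 (y = -8*9465 = -75720)
(12516 - 19492) + y = (12516 - 19492) - 75720 = -6976 - 75720 = -82696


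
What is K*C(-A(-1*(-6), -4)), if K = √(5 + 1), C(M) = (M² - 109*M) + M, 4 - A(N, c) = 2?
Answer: 220*√6 ≈ 538.89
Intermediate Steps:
A(N, c) = 2 (A(N, c) = 4 - 1*2 = 4 - 2 = 2)
C(M) = M² - 108*M
K = √6 ≈ 2.4495
K*C(-A(-1*(-6), -4)) = √6*((-1*2)*(-108 - 1*2)) = √6*(-2*(-108 - 2)) = √6*(-2*(-110)) = √6*220 = 220*√6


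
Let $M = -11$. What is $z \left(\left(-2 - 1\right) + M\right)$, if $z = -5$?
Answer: $70$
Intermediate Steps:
$z \left(\left(-2 - 1\right) + M\right) = - 5 \left(\left(-2 - 1\right) - 11\right) = - 5 \left(-3 - 11\right) = \left(-5\right) \left(-14\right) = 70$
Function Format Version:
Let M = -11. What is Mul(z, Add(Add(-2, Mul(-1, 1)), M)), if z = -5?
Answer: 70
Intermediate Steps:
Mul(z, Add(Add(-2, Mul(-1, 1)), M)) = Mul(-5, Add(Add(-2, Mul(-1, 1)), -11)) = Mul(-5, Add(Add(-2, -1), -11)) = Mul(-5, Add(-3, -11)) = Mul(-5, -14) = 70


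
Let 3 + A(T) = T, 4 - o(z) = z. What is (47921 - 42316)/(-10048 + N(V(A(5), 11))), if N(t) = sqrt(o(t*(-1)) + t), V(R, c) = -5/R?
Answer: -11263808/20192461 - 1121*I/20192461 ≈ -0.55782 - 5.5516e-5*I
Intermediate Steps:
o(z) = 4 - z
A(T) = -3 + T
N(t) = sqrt(4 + 2*t) (N(t) = sqrt((4 - t*(-1)) + t) = sqrt((4 - (-1)*t) + t) = sqrt((4 + t) + t) = sqrt(4 + 2*t))
(47921 - 42316)/(-10048 + N(V(A(5), 11))) = (47921 - 42316)/(-10048 + sqrt(4 + 2*(-5/(-3 + 5)))) = 5605/(-10048 + sqrt(4 + 2*(-5/2))) = 5605/(-10048 + sqrt(4 - 5)) = 5605/(-10048 + sqrt(-1)) = 5605/(-10048 + I) = 5605*((-10048 - I)/100962305) = 1121*(-10048 - I)/20192461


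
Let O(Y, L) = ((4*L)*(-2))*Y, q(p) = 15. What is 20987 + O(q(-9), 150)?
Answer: 2987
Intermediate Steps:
O(Y, L) = -8*L*Y (O(Y, L) = (-8*L)*Y = -8*L*Y)
20987 + O(q(-9), 150) = 20987 - 8*150*15 = 20987 - 18000 = 2987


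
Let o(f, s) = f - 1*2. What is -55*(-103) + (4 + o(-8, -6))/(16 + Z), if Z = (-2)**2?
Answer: 56647/10 ≈ 5664.7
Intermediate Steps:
Z = 4
o(f, s) = -2 + f (o(f, s) = f - 2 = -2 + f)
-55*(-103) + (4 + o(-8, -6))/(16 + Z) = -55*(-103) + (4 + (-2 - 8))/(16 + 4) = 5665 + (4 - 10)/20 = 5665 - 6*1/20 = 5665 - 3/10 = 56647/10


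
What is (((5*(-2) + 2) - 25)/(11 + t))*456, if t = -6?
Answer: -15048/5 ≈ -3009.6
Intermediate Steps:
(((5*(-2) + 2) - 25)/(11 + t))*456 = (((5*(-2) + 2) - 25)/(11 - 6))*456 = (((-10 + 2) - 25)/5)*456 = ((-8 - 25)*(1/5))*456 = -33*1/5*456 = -33/5*456 = -15048/5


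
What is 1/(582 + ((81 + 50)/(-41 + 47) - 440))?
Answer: 6/983 ≈ 0.0061038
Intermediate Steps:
1/(582 + ((81 + 50)/(-41 + 47) - 440)) = 1/(582 + (131/6 - 440)) = 1/(582 - 2509/6) = 1/(983/6) = 6/983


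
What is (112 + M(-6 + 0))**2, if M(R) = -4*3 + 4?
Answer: 10816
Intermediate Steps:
M(R) = -8 (M(R) = -12 + 4 = -8)
(112 + M(-6 + 0))**2 = (112 - 8)**2 = 104**2 = 10816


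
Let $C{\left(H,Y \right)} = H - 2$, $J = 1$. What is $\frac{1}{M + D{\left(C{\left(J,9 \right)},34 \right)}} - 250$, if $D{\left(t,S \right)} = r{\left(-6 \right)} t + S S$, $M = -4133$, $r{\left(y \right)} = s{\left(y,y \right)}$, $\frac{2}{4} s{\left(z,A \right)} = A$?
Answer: $- \frac{741251}{2965} \approx -250.0$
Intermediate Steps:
$s{\left(z,A \right)} = 2 A$
$r{\left(y \right)} = 2 y$
$C{\left(H,Y \right)} = -2 + H$ ($C{\left(H,Y \right)} = H - 2 = -2 + H$)
$D{\left(t,S \right)} = S^{2} - 12 t$ ($D{\left(t,S \right)} = 2 \left(-6\right) t + S S = - 12 t + S^{2} = S^{2} - 12 t$)
$\frac{1}{M + D{\left(C{\left(J,9 \right)},34 \right)}} - 250 = \frac{1}{-4133 + \left(34^{2} - 12 \left(-2 + 1\right)\right)} - 250 = \frac{1}{-4133 + \left(1156 - -12\right)} - 250 = \frac{1}{-4133 + \left(1156 + 12\right)} - 250 = \frac{1}{-4133 + 1168} - 250 = \frac{1}{-2965} - 250 = - \frac{1}{2965} - 250 = - \frac{741251}{2965}$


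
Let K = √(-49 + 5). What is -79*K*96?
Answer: -15168*I*√11 ≈ -50307.0*I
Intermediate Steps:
K = 2*I*√11 (K = √(-44) = 2*I*√11 ≈ 6.6332*I)
-79*K*96 = -158*I*√11*96 = -15168*I*√11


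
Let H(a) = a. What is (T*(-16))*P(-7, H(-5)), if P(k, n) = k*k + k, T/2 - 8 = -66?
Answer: 77952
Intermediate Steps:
T = -116 (T = 16 + 2*(-66) = 16 - 132 = -116)
P(k, n) = k + k² (P(k, n) = k² + k = k + k²)
(T*(-16))*P(-7, H(-5)) = (-116*(-16))*(-7*(1 - 7)) = 1856*(-7*(-6)) = 1856*42 = 77952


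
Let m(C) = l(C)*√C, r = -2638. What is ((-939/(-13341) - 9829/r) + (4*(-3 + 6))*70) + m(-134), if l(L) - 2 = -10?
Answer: 9898731497/11731186 - 8*I*√134 ≈ 843.8 - 92.607*I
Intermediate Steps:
l(L) = -8 (l(L) = 2 - 10 = -8)
m(C) = -8*√C
((-939/(-13341) - 9829/r) + (4*(-3 + 6))*70) + m(-134) = ((-939/(-13341) - 9829/(-2638)) + (4*(-3 + 6))*70) - 8*I*√134 = ((-939*(-1/13341) - 9829*(-1/2638)) + (4*3)*70) - 8*I*√134 = ((313/4447 + 9829/2638) + 12*70) - 8*I*√134 = (44535257/11731186 + 840) - 8*I*√134 = 9898731497/11731186 - 8*I*√134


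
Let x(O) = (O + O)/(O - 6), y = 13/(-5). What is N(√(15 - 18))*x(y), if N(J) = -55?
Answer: -1430/43 ≈ -33.256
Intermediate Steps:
y = -13/5 (y = 13*(-⅕) = -13/5 ≈ -2.6000)
x(O) = 2*O/(-6 + O) (x(O) = (2*O)/(-6 + O) = 2*O/(-6 + O))
N(√(15 - 18))*x(y) = -110*(-13)/(5*(-6 - 13/5)) = -110*(-13)/(5*(-43/5)) = -110*(-13)*(-5)/(5*43) = -55*26/43 = -1430/43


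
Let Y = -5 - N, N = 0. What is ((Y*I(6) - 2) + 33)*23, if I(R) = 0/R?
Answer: 713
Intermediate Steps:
I(R) = 0
Y = -5 (Y = -5 - 1*0 = -5 + 0 = -5)
((Y*I(6) - 2) + 33)*23 = ((-5*0 - 2) + 33)*23 = ((0 - 2) + 33)*23 = (-2 + 33)*23 = 31*23 = 713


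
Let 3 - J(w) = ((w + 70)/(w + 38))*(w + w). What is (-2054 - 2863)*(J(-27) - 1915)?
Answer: 8363370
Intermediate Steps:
J(w) = 3 - 2*w*(70 + w)/(38 + w) (J(w) = 3 - (w + 70)/(w + 38)*(w + w) = 3 - (70 + w)/(38 + w)*2*w = 3 - 2*w*(70 + w)/(38 + w))
(-2054 - 2863)*(J(-27) - 1915) = (-2054 - 2863)*((114 - 137*(-27) - 2*(-27)**2)/(38 - 27) - 1915) = -4917*((114 + 3699 - 2*729)/11 - 1915) = -4917*((114 + 3699 - 1458)/11 - 1915) = -4917*((1/11)*2355 - 1915) = -4917*(2355/11 - 1915) = -4917*(-18710/11) = 8363370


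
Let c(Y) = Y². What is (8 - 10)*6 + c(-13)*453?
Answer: 76545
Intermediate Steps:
(8 - 10)*6 + c(-13)*453 = (8 - 10)*6 + (-13)²*453 = -2*6 + 169*453 = -12 + 76557 = 76545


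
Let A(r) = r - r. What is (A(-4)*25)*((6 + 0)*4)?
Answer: 0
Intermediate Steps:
A(r) = 0
(A(-4)*25)*((6 + 0)*4) = (0*25)*((6 + 0)*4) = 0*(6*4) = 0*24 = 0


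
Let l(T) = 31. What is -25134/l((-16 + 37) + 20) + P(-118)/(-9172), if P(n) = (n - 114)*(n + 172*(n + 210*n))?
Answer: -7757700314/71083 ≈ -1.0914e+5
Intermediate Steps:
P(n) = 36293*n*(-114 + n) (P(n) = (-114 + n)*(n + 172*(211*n)) = (-114 + n)*(n + 36292*n) = (-114 + n)*(36293*n) = 36293*n*(-114 + n))
-25134/l((-16 + 37) + 20) + P(-118)/(-9172) = -25134/31 + (36293*(-118)*(-114 - 118))/(-9172) = -25134*1/31 + (36293*(-118)*(-232))*(-1/9172) = -25134/31 + 993557168*(-1/9172) = -25134/31 - 248389292/2293 = -7757700314/71083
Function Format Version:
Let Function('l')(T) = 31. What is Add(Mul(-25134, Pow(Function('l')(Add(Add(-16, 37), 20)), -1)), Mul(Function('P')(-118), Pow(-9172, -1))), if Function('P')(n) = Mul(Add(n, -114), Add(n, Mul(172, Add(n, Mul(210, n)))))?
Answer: Rational(-7757700314, 71083) ≈ -1.0914e+5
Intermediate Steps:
Function('P')(n) = Mul(36293, n, Add(-114, n)) (Function('P')(n) = Mul(Add(-114, n), Add(n, Mul(172, Mul(211, n)))) = Mul(Add(-114, n), Add(n, Mul(36292, n))) = Mul(Add(-114, n), Mul(36293, n)) = Mul(36293, n, Add(-114, n)))
Add(Mul(-25134, Pow(Function('l')(Add(Add(-16, 37), 20)), -1)), Mul(Function('P')(-118), Pow(-9172, -1))) = Add(Mul(-25134, Pow(31, -1)), Mul(Mul(36293, -118, Add(-114, -118)), Pow(-9172, -1))) = Add(Mul(-25134, Rational(1, 31)), Mul(Mul(36293, -118, -232), Rational(-1, 9172))) = Add(Rational(-25134, 31), Mul(993557168, Rational(-1, 9172))) = Add(Rational(-25134, 31), Rational(-248389292, 2293)) = Rational(-7757700314, 71083)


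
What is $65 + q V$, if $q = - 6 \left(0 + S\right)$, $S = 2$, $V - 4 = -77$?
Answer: $941$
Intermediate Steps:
$V = -73$ ($V = 4 - 77 = -73$)
$q = -12$ ($q = - 6 \left(0 + 2\right) = \left(-6\right) 2 = -12$)
$65 + q V = 65 - -876 = 65 + 876 = 941$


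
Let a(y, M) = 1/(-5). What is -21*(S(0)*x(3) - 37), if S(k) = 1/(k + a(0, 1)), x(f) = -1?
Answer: 672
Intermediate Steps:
a(y, M) = -⅕
S(k) = 1/(-⅕ + k) (S(k) = 1/(k - ⅕) = 1/(-⅕ + k))
-21*(S(0)*x(3) - 37) = -21*((5/(-1 + 5*0))*(-1) - 37) = -21*((5/(-1 + 0))*(-1) - 37) = -21*((5/(-1))*(-1) - 37) = -21*((5*(-1))*(-1) - 37) = -21*(-5*(-1) - 37) = -21*(5 - 37) = -21*(-32) = 672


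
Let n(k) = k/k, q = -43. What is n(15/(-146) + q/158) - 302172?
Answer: -302171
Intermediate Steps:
n(k) = 1
n(15/(-146) + q/158) - 302172 = 1 - 302172 = -302171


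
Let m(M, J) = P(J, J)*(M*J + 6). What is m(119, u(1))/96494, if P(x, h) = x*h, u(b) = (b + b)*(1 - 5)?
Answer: -30272/48247 ≈ -0.62744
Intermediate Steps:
u(b) = -8*b (u(b) = (2*b)*(-4) = -8*b)
P(x, h) = h*x
m(M, J) = J²*(6 + J*M) (m(M, J) = (J*J)*(M*J + 6) = J²*(J*M + 6) = J²*(6 + J*M))
m(119, u(1))/96494 = ((-8*1)²*(6 - 8*1*119))/96494 = ((-8)²*(6 - 8*119))*(1/96494) = (64*(6 - 952))*(1/96494) = (64*(-946))*(1/96494) = -60544*1/96494 = -30272/48247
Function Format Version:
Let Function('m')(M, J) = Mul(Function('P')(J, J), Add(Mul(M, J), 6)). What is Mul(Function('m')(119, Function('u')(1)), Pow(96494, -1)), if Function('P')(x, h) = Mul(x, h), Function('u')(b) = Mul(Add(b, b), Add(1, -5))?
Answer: Rational(-30272, 48247) ≈ -0.62744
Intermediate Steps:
Function('u')(b) = Mul(-8, b) (Function('u')(b) = Mul(Mul(2, b), -4) = Mul(-8, b))
Function('P')(x, h) = Mul(h, x)
Function('m')(M, J) = Mul(Pow(J, 2), Add(6, Mul(J, M))) (Function('m')(M, J) = Mul(Mul(J, J), Add(Mul(M, J), 6)) = Mul(Pow(J, 2), Add(Mul(J, M), 6)) = Mul(Pow(J, 2), Add(6, Mul(J, M))))
Mul(Function('m')(119, Function('u')(1)), Pow(96494, -1)) = Mul(Mul(Pow(Mul(-8, 1), 2), Add(6, Mul(Mul(-8, 1), 119))), Pow(96494, -1)) = Mul(Mul(Pow(-8, 2), Add(6, Mul(-8, 119))), Rational(1, 96494)) = Mul(Mul(64, Add(6, -952)), Rational(1, 96494)) = Mul(Mul(64, -946), Rational(1, 96494)) = Mul(-60544, Rational(1, 96494)) = Rational(-30272, 48247)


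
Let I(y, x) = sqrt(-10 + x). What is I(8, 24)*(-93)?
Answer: -93*sqrt(14) ≈ -347.97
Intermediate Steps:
I(8, 24)*(-93) = sqrt(-10 + 24)*(-93) = sqrt(14)*(-93) = -93*sqrt(14)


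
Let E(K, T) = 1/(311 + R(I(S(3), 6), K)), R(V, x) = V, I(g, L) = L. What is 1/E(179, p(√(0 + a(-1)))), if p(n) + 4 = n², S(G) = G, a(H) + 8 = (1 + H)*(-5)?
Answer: 317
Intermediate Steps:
a(H) = -13 - 5*H (a(H) = -8 + (1 + H)*(-5) = -8 + (-5 - 5*H) = -13 - 5*H)
p(n) = -4 + n²
E(K, T) = 1/317 (E(K, T) = 1/(311 + 6) = 1/317)
1/E(179, p(√(0 + a(-1)))) = 1/(1/317) = 317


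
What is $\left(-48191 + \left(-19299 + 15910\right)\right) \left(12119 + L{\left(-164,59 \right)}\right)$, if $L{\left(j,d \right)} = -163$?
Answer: $-616690480$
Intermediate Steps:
$\left(-48191 + \left(-19299 + 15910\right)\right) \left(12119 + L{\left(-164,59 \right)}\right) = \left(-48191 + \left(-19299 + 15910\right)\right) \left(12119 - 163\right) = \left(-48191 - 3389\right) 11956 = \left(-51580\right) 11956 = -616690480$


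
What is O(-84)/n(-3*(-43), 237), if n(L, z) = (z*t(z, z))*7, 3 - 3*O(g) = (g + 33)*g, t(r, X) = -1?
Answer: 1427/1659 ≈ 0.86016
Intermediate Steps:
O(g) = 1 - g*(33 + g)/3 (O(g) = 1 - (g + 33)*g/3 = 1 - (33 + g)*g/3 = 1 - g*(33 + g)/3)
n(L, z) = -7*z (n(L, z) = (z*(-1))*7 = -z*7 = -7*z)
O(-84)/n(-3*(-43), 237) = (1 - 11*(-84) - 1/3*(-84)**2)/((-7*237)) = (1 + 924 - 1/3*7056)/(-1659) = (1 + 924 - 2352)*(-1/1659) = -1427*(-1/1659) = 1427/1659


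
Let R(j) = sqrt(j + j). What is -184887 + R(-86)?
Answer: -184887 + 2*I*sqrt(43) ≈ -1.8489e+5 + 13.115*I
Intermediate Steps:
R(j) = sqrt(2)*sqrt(j) (R(j) = sqrt(2*j) = sqrt(2)*sqrt(j))
-184887 + R(-86) = -184887 + sqrt(2)*sqrt(-86) = -184887 + sqrt(2)*(I*sqrt(86)) = -184887 + 2*I*sqrt(43)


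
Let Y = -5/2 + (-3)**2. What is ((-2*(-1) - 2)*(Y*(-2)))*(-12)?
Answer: 0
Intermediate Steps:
Y = 13/2 (Y = -5*1/2 + 9 = -5/2 + 9 = 13/2 ≈ 6.5000)
((-2*(-1) - 2)*(Y*(-2)))*(-12) = ((-2*(-1) - 2)*((13/2)*(-2)))*(-12) = ((2 - 2)*(-13))*(-12) = (0*(-13))*(-12) = 0*(-12) = 0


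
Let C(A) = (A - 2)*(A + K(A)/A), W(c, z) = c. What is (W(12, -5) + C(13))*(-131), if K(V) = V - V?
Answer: -20305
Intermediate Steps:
K(V) = 0
C(A) = A*(-2 + A) (C(A) = (A - 2)*(A + 0/A) = (-2 + A)*(A + 0) = (-2 + A)*A = A*(-2 + A))
(W(12, -5) + C(13))*(-131) = (12 + 13*(-2 + 13))*(-131) = (12 + 13*11)*(-131) = (12 + 143)*(-131) = 155*(-131) = -20305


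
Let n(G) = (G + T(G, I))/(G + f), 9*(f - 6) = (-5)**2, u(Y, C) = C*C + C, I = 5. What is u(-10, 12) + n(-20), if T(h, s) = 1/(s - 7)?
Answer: 31881/202 ≈ 157.83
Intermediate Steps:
u(Y, C) = C + C**2 (u(Y, C) = C**2 + C = C + C**2)
T(h, s) = 1/(-7 + s)
f = 79/9 (f = 6 + (1/9)*(-5)**2 = 6 + (1/9)*25 = 6 + 25/9 = 79/9 ≈ 8.7778)
n(G) = (-1/2 + G)/(79/9 + G) (n(G) = (G + 1/(-7 + 5))/(G + 79/9) = (G + 1/(-2))/(79/9 + G) = (G - 1/2)/(79/9 + G) = (-1/2 + G)/(79/9 + G))
u(-10, 12) + n(-20) = 12*(1 + 12) + 9*(-1 + 2*(-20))/(2*(79 + 9*(-20))) = 12*13 + 9*(-1 - 40)/(2*(79 - 180)) = 156 + (9/2)*(-41)/(-101) = 156 + (9/2)*(-1/101)*(-41) = 156 + 369/202 = 31881/202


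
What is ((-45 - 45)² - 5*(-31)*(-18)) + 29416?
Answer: 34726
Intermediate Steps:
((-45 - 45)² - 5*(-31)*(-18)) + 29416 = ((-90)² + 155*(-18)) + 29416 = (8100 - 2790) + 29416 = 5310 + 29416 = 34726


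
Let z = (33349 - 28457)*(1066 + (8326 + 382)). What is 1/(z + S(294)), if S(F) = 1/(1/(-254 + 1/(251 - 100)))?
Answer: 151/7219937255 ≈ 2.0914e-8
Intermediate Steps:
z = 47814408 (z = 4892*(1066 + 8708) = 4892*9774 = 47814408)
S(F) = -38353/151 (S(F) = 1/(1/(-254 + 1/151)) = 1/(1/(-38353/151)) = 1/(-151/38353) = -38353/151)
1/(z + S(294)) = 1/(47814408 - 38353/151) = 1/(7219937255/151) = 151/7219937255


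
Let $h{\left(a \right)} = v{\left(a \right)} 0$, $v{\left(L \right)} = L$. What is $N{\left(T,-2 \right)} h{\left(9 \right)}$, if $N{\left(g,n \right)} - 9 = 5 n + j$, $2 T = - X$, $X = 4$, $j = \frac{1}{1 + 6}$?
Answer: $0$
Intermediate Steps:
$j = \frac{1}{7} \approx 0.14286$
$T = -2$ ($T = \frac{\left(-1\right) 4}{2} = \frac{1}{2} \left(-4\right) = -2$)
$N{\left(g,n \right)} = \frac{64}{7} + 5 n$ ($N{\left(g,n \right)} = 9 + \left(5 n + \frac{1}{7}\right) = 9 + \left(\frac{1}{7} + 5 n\right) = \frac{64}{7} + 5 n$)
$h{\left(a \right)} = 0$ ($h{\left(a \right)} = a 0 = 0$)
$N{\left(T,-2 \right)} h{\left(9 \right)} = \left(\frac{64}{7} + 5 \left(-2\right)\right) 0 = \left(\frac{64}{7} - 10\right) 0 = \left(- \frac{6}{7}\right) 0 = 0$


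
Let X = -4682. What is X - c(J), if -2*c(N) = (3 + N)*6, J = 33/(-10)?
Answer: -46829/10 ≈ -4682.9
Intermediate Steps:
J = -33/10 (J = 33*(-1/10) = -33/10 ≈ -3.3000)
c(N) = -9 - 3*N (c(N) = -(3 + N)*6/2 = -(18 + 6*N)/2 = -9 - 3*N)
X - c(J) = -4682 - (-9 - 3*(-33/10)) = -4682 - (-9 + 99/10) = -4682 - 1*9/10 = -4682 - 9/10 = -46829/10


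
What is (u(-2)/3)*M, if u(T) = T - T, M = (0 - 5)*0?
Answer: 0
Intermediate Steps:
M = 0 (M = -5*0 = 0)
u(T) = 0
(u(-2)/3)*M = (0/3)*0 = (0*(⅓))*0 = 0*0 = 0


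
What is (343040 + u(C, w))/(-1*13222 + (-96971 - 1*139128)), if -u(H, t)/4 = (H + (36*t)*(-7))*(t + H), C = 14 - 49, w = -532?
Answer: -304320812/249321 ≈ -1220.6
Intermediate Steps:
C = -35
u(H, t) = -4*(H + t)*(H - 252*t) (u(H, t) = -4*(H + (36*t)*(-7))*(t + H) = -4*(H - 252*t)*(H + t) = -4*(H + t)*(H - 252*t))
(343040 + u(C, w))/(-1*13222 + (-96971 - 1*139128)) = (343040 + (-4*(-35)² + 1008*(-532)² + 1004*(-35)*(-532)))/(-1*13222 + (-96971 - 1*139128)) = (343040 + (-4*1225 + 1008*283024 + 18694480))/(-13222 + (-96971 - 139128)) = (343040 + (-4900 + 285288192 + 18694480))/(-13222 - 236099) = (343040 + 303977772)/(-249321) = 304320812*(-1/249321) = -304320812/249321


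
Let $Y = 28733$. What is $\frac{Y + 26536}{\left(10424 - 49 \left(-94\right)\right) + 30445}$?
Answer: $\frac{55269}{45475} \approx 1.2154$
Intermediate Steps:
$\frac{Y + 26536}{\left(10424 - 49 \left(-94\right)\right) + 30445} = \frac{28733 + 26536}{\left(10424 - 49 \left(-94\right)\right) + 30445} = \frac{55269}{\left(10424 - -4606\right) + 30445} = \frac{55269}{\left(10424 + 4606\right) + 30445} = \frac{55269}{15030 + 30445} = \frac{55269}{45475}$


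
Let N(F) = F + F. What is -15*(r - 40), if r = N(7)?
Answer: 390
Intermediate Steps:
N(F) = 2*F
r = 14 (r = 2*7 = 14)
-15*(r - 40) = -15*(14 - 40) = -15*(-26) = 390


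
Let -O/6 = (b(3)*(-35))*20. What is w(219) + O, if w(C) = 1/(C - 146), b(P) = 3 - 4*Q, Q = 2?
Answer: -1532999/73 ≈ -21000.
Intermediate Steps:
b(P) = -5 (b(P) = 3 - 4*2 = 3 - 8 = -5)
w(C) = 1/(-146 + C)
O = -21000 (O = -6*(-5*(-35))*20 = -1050*20 = -6*3500 = -21000)
w(219) + O = 1/(-146 + 219) - 21000 = 1/73 - 21000 = -1532999/73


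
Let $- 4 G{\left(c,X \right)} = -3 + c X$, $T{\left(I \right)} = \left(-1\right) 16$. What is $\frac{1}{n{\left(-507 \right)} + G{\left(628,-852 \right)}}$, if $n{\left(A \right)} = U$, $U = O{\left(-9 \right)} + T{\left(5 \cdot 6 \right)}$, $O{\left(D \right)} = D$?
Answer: $\frac{4}{534959} \approx 7.4772 \cdot 10^{-6}$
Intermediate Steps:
$T{\left(I \right)} = -16$
$G{\left(c,X \right)} = \frac{3}{4} - \frac{X c}{4}$ ($G{\left(c,X \right)} = - \frac{-3 + c X}{4} = - \frac{-3 + X c}{4} = \frac{3}{4} - \frac{X c}{4}$)
$U = -25$ ($U = -9 - 16 = -25$)
$n{\left(A \right)} = -25$
$\frac{1}{n{\left(-507 \right)} + G{\left(628,-852 \right)}} = \frac{1}{-25 - \left(- \frac{3}{4} - 133764\right)} = \frac{1}{-25 + \left(\frac{3}{4} + 133764\right)} = \frac{1}{-25 + \frac{535059}{4}} = \frac{1}{\frac{534959}{4}} = \frac{4}{534959}$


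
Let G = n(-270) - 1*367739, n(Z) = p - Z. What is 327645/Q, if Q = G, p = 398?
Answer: -109215/122357 ≈ -0.89259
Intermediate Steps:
n(Z) = 398 - Z
G = -367071 (G = (398 - 1*(-270)) - 1*367739 = (398 + 270) - 367739 = 668 - 367739 = -367071)
Q = -367071
327645/Q = 327645/(-367071) = 327645*(-1/367071) = -109215/122357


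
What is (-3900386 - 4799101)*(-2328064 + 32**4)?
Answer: 11130889222656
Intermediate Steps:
(-3900386 - 4799101)*(-2328064 + 32**4) = -8699487*(-2328064 + 1048576) = -8699487*(-1279488) = 11130889222656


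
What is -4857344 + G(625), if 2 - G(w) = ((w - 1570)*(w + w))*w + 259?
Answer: 733423649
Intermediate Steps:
G(w) = -257 - 2*w²*(-1570 + w) (G(w) = 2 - (((w - 1570)*(w + w))*w + 259) = 2 - (((-1570 + w)*(2*w))*w + 259) = 2 - ((2*w*(-1570 + w))*w + 259) = 2 - (2*w²*(-1570 + w) + 259) = 2 - (259 + 2*w²*(-1570 + w)) = 2 + (-259 - 2*w²*(-1570 + w)) = -257 - 2*w²*(-1570 + w))
-4857344 + G(625) = -4857344 + (-257 - 2*625³ + 3140*625²) = -4857344 + (-257 - 2*244140625 + 3140*390625) = -4857344 + (-257 - 488281250 + 1226562500) = -4857344 + 738280993 = 733423649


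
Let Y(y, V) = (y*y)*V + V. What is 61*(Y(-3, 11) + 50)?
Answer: 9760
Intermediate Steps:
Y(y, V) = V + V*y² (Y(y, V) = y²*V + V = V*y² + V = V + V*y²)
61*(Y(-3, 11) + 50) = 61*(11*(1 + (-3)²) + 50) = 61*(11*(1 + 9) + 50) = 61*(11*10 + 50) = 61*(110 + 50) = 61*160 = 9760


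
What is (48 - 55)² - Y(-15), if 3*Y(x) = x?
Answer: 54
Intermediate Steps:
Y(x) = x/3
(48 - 55)² - Y(-15) = (48 - 55)² - (-15)/3 = (-7)² - 1*(-5) = 49 + 5 = 54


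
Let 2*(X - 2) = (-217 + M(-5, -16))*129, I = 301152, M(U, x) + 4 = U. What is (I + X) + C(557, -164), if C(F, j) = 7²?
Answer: 286626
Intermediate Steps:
M(U, x) = -4 + U
C(F, j) = 49
X = -14575 (X = 2 + ((-217 + (-4 - 5))*129)/2 = 2 + ((-217 - 9)*129)/2 = 2 + (-226*129)/2 = 2 + (½)*(-29154) = 2 - 14577 = -14575)
(I + X) + C(557, -164) = (301152 - 14575) + 49 = 286577 + 49 = 286626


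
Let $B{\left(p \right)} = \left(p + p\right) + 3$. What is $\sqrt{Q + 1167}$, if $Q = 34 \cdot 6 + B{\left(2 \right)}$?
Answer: $\sqrt{1378} \approx 37.121$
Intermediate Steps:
$B{\left(p \right)} = 3 + 2 p$ ($B{\left(p \right)} = 2 p + 3 = 3 + 2 p$)
$Q = 211$ ($Q = 34 \cdot 6 + \left(3 + 2 \cdot 2\right) = 204 + \left(3 + 4\right) = 204 + 7 = 211$)
$\sqrt{Q + 1167} = \sqrt{211 + 1167} = \sqrt{1378}$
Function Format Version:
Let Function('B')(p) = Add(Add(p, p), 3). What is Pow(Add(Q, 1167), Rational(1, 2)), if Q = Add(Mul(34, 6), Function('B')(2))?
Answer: Pow(1378, Rational(1, 2)) ≈ 37.121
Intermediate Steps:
Function('B')(p) = Add(3, Mul(2, p)) (Function('B')(p) = Add(Mul(2, p), 3) = Add(3, Mul(2, p)))
Q = 211 (Q = Add(Mul(34, 6), Add(3, Mul(2, 2))) = Add(204, Add(3, 4)) = Add(204, 7) = 211)
Pow(Add(Q, 1167), Rational(1, 2)) = Pow(Add(211, 1167), Rational(1, 2)) = Pow(1378, Rational(1, 2))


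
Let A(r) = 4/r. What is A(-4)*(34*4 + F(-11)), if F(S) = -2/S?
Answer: -1498/11 ≈ -136.18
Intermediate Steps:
A(-4)*(34*4 + F(-11)) = (4/(-4))*(34*4 - 2/(-11)) = (4*(-¼))*(136 - 2*(-1/11)) = -(136 + 2/11) = -1*1498/11 = -1498/11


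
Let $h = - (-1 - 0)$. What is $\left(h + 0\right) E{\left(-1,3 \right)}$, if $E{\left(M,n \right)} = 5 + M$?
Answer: $4$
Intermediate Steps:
$h = 1$ ($h = - (-1 + 0) = \left(-1\right) \left(-1\right) = 1$)
$\left(h + 0\right) E{\left(-1,3 \right)} = \left(1 + 0\right) \left(5 - 1\right) = 1 \cdot 4 = 4$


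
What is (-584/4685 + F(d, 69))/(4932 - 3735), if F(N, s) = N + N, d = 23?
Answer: 71642/1869315 ≈ 0.038325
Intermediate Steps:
F(N, s) = 2*N
(-584/4685 + F(d, 69))/(4932 - 3735) = (-584/4685 + 2*23)/(4932 - 3735) = (-584*1/4685 + 46)/1197 = (-584/4685 + 46)*(1/1197) = (214926/4685)*(1/1197) = 71642/1869315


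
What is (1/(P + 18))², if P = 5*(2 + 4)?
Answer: 1/2304 ≈ 0.00043403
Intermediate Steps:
P = 30 (P = 5*6 = 30)
(1/(P + 18))² = (1/(30 + 18))² = (1/48)² = 1/2304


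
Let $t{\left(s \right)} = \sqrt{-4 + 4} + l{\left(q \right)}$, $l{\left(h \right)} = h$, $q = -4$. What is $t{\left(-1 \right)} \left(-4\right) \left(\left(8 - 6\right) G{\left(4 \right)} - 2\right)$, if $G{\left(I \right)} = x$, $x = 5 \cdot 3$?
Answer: $448$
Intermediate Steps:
$t{\left(s \right)} = -4$ ($t{\left(s \right)} = \sqrt{-4 + 4} - 4 = \sqrt{0} - 4 = 0 - 4 = -4$)
$x = 15$
$G{\left(I \right)} = 15$
$t{\left(-1 \right)} \left(-4\right) \left(\left(8 - 6\right) G{\left(4 \right)} - 2\right) = \left(-4\right) \left(-4\right) \left(\left(8 - 6\right) 15 - 2\right) = 16 \left(\left(8 - 6\right) 15 - 2\right) = 16 \left(2 \cdot 15 - 2\right) = 16 \left(30 - 2\right) = 16 \cdot 28 = 448$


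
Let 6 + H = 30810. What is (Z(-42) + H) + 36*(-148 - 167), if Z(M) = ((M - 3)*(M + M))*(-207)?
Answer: -762996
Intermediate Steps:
H = 30804 (H = -6 + 30810 = 30804)
Z(M) = -414*M*(-3 + M) (Z(M) = ((-3 + M)*(2*M))*(-207) = (2*M*(-3 + M))*(-207) = -414*M*(-3 + M))
(Z(-42) + H) + 36*(-148 - 167) = (414*(-42)*(3 - 1*(-42)) + 30804) + 36*(-148 - 167) = (414*(-42)*(3 + 42) + 30804) + 36*(-315) = (414*(-42)*45 + 30804) - 11340 = (-782460 + 30804) - 11340 = -751656 - 11340 = -762996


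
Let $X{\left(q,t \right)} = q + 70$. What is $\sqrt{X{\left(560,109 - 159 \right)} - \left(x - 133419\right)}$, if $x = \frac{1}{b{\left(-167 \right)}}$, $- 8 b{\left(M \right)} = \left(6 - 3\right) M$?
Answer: $\frac{\sqrt{33646429041}}{501} \approx 366.13$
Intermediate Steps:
$b{\left(M \right)} = - \frac{3 M}{8}$ ($b{\left(M \right)} = - \frac{\left(6 - 3\right) M}{8} = - \frac{3 M}{8}$)
$x = \frac{8}{501}$ ($x = \frac{1}{\left(- \frac{3}{8}\right) \left(-167\right)} = \frac{1}{\frac{501}{8}} = \frac{8}{501} \approx 0.015968$)
$X{\left(q,t \right)} = 70 + q$
$\sqrt{X{\left(560,109 - 159 \right)} - \left(x - 133419\right)} = \sqrt{\left(70 + 560\right) - \left(\frac{8}{501} - 133419\right)} = \sqrt{630 - - \frac{66842911}{501}} = \sqrt{630 + \frac{66842911}{501}} = \sqrt{\frac{67158541}{501}} = \frac{\sqrt{33646429041}}{501}$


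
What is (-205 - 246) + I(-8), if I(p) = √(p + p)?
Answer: -451 + 4*I ≈ -451.0 + 4.0*I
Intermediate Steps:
I(p) = √2*√p (I(p) = √(2*p) = √2*√p)
(-205 - 246) + I(-8) = (-205 - 246) + √2*√(-8) = -451 + √2*(2*I*√2) = -451 + 4*I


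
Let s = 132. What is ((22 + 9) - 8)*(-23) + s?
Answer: -397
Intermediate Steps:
((22 + 9) - 8)*(-23) + s = ((22 + 9) - 8)*(-23) + 132 = (31 - 8)*(-23) + 132 = 23*(-23) + 132 = -529 + 132 = -397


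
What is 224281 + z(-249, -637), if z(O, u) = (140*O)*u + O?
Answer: 22429852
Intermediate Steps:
z(O, u) = O + 140*O*u (z(O, u) = 140*O*u + O = O + 140*O*u)
224281 + z(-249, -637) = 224281 - 249*(1 + 140*(-637)) = 224281 - 249*(1 - 89180) = 224281 - 249*(-89179) = 224281 + 22205571 = 22429852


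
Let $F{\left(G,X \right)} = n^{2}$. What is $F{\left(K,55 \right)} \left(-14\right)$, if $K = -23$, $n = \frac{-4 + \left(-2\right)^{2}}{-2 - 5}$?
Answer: $0$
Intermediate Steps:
$n = 0$ ($n = \frac{-4 + 4}{-7} = 0 \left(- \frac{1}{7}\right) = 0$)
$F{\left(G,X \right)} = 0$ ($F{\left(G,X \right)} = 0^{2} = 0$)
$F{\left(K,55 \right)} \left(-14\right) = 0 \left(-14\right) = 0$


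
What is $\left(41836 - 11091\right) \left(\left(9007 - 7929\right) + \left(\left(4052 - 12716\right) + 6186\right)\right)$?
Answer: $-43043000$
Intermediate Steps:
$\left(41836 - 11091\right) \left(\left(9007 - 7929\right) + \left(\left(4052 - 12716\right) + 6186\right)\right) = 30745 \left(\left(9007 - 7929\right) + \left(-8664 + 6186\right)\right) = 30745 \left(1078 - 2478\right) = 30745 \left(-1400\right) = -43043000$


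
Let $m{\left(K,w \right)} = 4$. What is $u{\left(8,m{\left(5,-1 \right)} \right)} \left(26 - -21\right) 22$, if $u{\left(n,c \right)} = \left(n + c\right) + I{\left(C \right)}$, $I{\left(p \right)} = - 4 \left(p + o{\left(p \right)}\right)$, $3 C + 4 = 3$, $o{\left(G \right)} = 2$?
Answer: $\frac{16544}{3} \approx 5514.7$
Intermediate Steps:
$C = - \frac{1}{3}$ ($C = - \frac{4}{3} + \frac{1}{3} \cdot 3 = - \frac{4}{3} + 1 = - \frac{1}{3} \approx -0.33333$)
$I{\left(p \right)} = -8 - 4 p$ ($I{\left(p \right)} = - 4 \left(p + 2\right) = - 4 \left(2 + p\right) = -8 - 4 p$)
$u{\left(n,c \right)} = - \frac{20}{3} + c + n$ ($u{\left(n,c \right)} = \left(n + c\right) - \frac{20}{3} = \left(c + n\right) + \left(-8 + \frac{4}{3}\right) = \left(c + n\right) - \frac{20}{3} = - \frac{20}{3} + c + n$)
$u{\left(8,m{\left(5,-1 \right)} \right)} \left(26 - -21\right) 22 = \left(- \frac{20}{3} + 4 + 8\right) \left(26 - -21\right) 22 = \frac{16 \left(26 + 21\right)}{3} \cdot 22 = \frac{16}{3} \cdot 47 \cdot 22 = \frac{752}{3} \cdot 22 = \frac{16544}{3}$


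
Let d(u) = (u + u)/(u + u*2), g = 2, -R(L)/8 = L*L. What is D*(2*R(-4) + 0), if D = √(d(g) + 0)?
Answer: -256*√6/3 ≈ -209.02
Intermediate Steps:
R(L) = -8*L² (R(L) = -8*L*L = -8*L²)
d(u) = ⅔ (d(u) = (2*u)/(u + 2*u) = (2*u)/((3*u)) = (2*u)*(1/(3*u)) = ⅔)
D = √6/3 (D = √(⅔ + 0) = √(⅔) = √6/3 ≈ 0.81650)
D*(2*R(-4) + 0) = (√6/3)*(2*(-8*(-4)²) + 0) = (√6/3)*(2*(-8*16) + 0) = (√6/3)*(2*(-128) + 0) = (√6/3)*(-256 + 0) = (√6/3)*(-256) = -256*√6/3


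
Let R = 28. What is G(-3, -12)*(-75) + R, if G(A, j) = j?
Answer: 928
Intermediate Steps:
G(-3, -12)*(-75) + R = -12*(-75) + 28 = 900 + 28 = 928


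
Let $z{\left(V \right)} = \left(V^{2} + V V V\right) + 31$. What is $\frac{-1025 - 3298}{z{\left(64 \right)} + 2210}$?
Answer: $- \frac{4323}{268481} \approx -0.016102$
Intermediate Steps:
$z{\left(V \right)} = 31 + V^{2} + V^{3}$ ($z{\left(V \right)} = \left(V^{2} + V^{2} V\right) + 31 = \left(V^{2} + V^{3}\right) + 31 = 31 + V^{2} + V^{3}$)
$\frac{-1025 - 3298}{z{\left(64 \right)} + 2210} = \frac{-1025 - 3298}{\left(31 + 64^{2} + 64^{3}\right) + 2210} = - \frac{4323}{\left(31 + 4096 + 262144\right) + 2210} = - \frac{4323}{266271 + 2210} = - \frac{4323}{268481}$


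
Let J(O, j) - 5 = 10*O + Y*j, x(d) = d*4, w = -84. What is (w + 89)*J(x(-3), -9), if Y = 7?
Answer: -890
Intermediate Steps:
x(d) = 4*d
J(O, j) = 5 + 7*j + 10*O (J(O, j) = 5 + (10*O + 7*j) = 5 + (7*j + 10*O) = 5 + 7*j + 10*O)
(w + 89)*J(x(-3), -9) = (-84 + 89)*(5 + 7*(-9) + 10*(4*(-3))) = 5*(5 - 63 + 10*(-12)) = 5*(5 - 63 - 120) = 5*(-178) = -890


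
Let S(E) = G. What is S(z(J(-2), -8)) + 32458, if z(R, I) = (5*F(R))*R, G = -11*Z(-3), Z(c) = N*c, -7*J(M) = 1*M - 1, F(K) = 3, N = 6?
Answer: 32656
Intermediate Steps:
J(M) = 1/7 - M/7 (J(M) = -(1*M - 1)/7 = -(M - 1)/7 = -(-1 + M)/7 = 1/7 - M/7)
Z(c) = 6*c
G = 198 (G = -66*(-3) = -11*(-18) = 198)
z(R, I) = 15*R (z(R, I) = (5*3)*R = 15*R)
S(E) = 198
S(z(J(-2), -8)) + 32458 = 198 + 32458 = 32656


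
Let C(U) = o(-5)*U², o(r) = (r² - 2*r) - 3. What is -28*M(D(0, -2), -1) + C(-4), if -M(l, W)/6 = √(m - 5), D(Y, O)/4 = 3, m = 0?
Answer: 512 + 168*I*√5 ≈ 512.0 + 375.66*I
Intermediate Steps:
o(r) = -3 + r² - 2*r
D(Y, O) = 12 (D(Y, O) = 4*3 = 12)
M(l, W) = -6*I*√5 (M(l, W) = -6*√(0 - 5) = -6*I*√5)
C(U) = 32*U² (C(U) = (-3 + (-5)² - 2*(-5))*U² = (-3 + 25 + 10)*U² = 32*U²)
-28*M(D(0, -2), -1) + C(-4) = -(-168)*I*√5 + 32*(-4)² = 168*I*√5 + 32*16 = 168*I*√5 + 512 = 512 + 168*I*√5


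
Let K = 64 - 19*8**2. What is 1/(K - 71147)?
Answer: -1/72299 ≈ -1.3831e-5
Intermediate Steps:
K = -1152 (K = 64 - 19*64 = 64 - 1216 = -1152)
1/(K - 71147) = 1/(-1152 - 71147) = 1/(-72299) = -1/72299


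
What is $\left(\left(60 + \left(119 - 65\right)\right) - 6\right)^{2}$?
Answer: $11664$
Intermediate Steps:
$\left(\left(60 + \left(119 - 65\right)\right) - 6\right)^{2} = \left(\left(60 + 54\right) - 6\right)^{2} = \left(114 - 6\right)^{2} = 108^{2} = 11664$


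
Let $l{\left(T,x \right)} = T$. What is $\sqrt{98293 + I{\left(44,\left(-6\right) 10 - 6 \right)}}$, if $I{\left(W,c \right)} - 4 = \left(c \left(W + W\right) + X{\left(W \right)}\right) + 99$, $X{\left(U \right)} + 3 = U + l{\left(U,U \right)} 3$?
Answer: $\sqrt{92761} \approx 304.57$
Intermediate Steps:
$X{\left(U \right)} = -3 + 4 U$ ($X{\left(U \right)} = -3 + \left(U + U 3\right) = -3 + \left(U + 3 U\right) = -3 + 4 U$)
$I{\left(W,c \right)} = 100 + 4 W + 2 W c$ ($I{\left(W,c \right)} = 4 + \left(\left(c \left(W + W\right) + \left(-3 + 4 W\right)\right) + 99\right) = 4 + \left(\left(c 2 W + \left(-3 + 4 W\right)\right) + 99\right) = 4 + \left(\left(2 W c + \left(-3 + 4 W\right)\right) + 99\right) = 4 + \left(\left(-3 + 4 W + 2 W c\right) + 99\right) = 4 + \left(96 + 4 W + 2 W c\right) = 100 + 4 W + 2 W c$)
$\sqrt{98293 + I{\left(44,\left(-6\right) 10 - 6 \right)}} = \sqrt{98293 + \left(100 + 4 \cdot 44 + 2 \cdot 44 \left(\left(-6\right) 10 - 6\right)\right)} = \sqrt{98293 + \left(100 + 176 + 2 \cdot 44 \left(-60 - 6\right)\right)} = \sqrt{98293 + \left(100 + 176 + 2 \cdot 44 \left(-66\right)\right)} = \sqrt{98293 + \left(100 + 176 - 5808\right)} = \sqrt{98293 - 5532} = \sqrt{92761}$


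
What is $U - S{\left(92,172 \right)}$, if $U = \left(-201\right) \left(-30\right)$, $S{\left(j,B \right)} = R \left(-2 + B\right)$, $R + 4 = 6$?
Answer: $5690$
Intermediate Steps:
$R = 2$ ($R = -4 + 6 = 2$)
$S{\left(j,B \right)} = -4 + 2 B$ ($S{\left(j,B \right)} = 2 \left(-2 + B\right) = -4 + 2 B$)
$U = 6030$
$U - S{\left(92,172 \right)} = 6030 - \left(-4 + 2 \cdot 172\right) = 6030 - \left(-4 + 344\right) = 6030 - 340 = 5690$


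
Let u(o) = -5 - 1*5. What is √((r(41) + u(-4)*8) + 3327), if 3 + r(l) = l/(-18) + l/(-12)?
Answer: √116579/6 ≈ 56.906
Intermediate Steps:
u(o) = -10 (u(o) = -5 - 5 = -10)
r(l) = -3 - 5*l/36 (r(l) = -3 + (l/(-18) + l/(-12)) = -3 + (l*(-1/18) + l*(-1/12)) = -3 + (-l/18 - l/12) = -3 - 5*l/36)
√((r(41) + u(-4)*8) + 3327) = √(((-3 - 5/36*41) - 10*8) + 3327) = √(((-3 - 205/36) - 80) + 3327) = √((-313/36 - 80) + 3327) = √(-3193/36 + 3327) = √(116579/36) = √116579/6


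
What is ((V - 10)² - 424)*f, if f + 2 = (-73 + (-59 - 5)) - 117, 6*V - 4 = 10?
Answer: 841472/9 ≈ 93497.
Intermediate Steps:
V = 7/3 (V = ⅔ + (⅙)*10 = ⅔ + 5/3 = 7/3 ≈ 2.3333)
f = -256 (f = -2 + ((-73 + (-59 - 5)) - 117) = -2 + ((-73 - 64) - 117) = -2 + (-137 - 117) = -2 - 254 = -256)
((V - 10)² - 424)*f = ((7/3 - 10)² - 424)*(-256) = ((-23/3)² - 424)*(-256) = (529/9 - 424)*(-256) = -3287/9*(-256) = 841472/9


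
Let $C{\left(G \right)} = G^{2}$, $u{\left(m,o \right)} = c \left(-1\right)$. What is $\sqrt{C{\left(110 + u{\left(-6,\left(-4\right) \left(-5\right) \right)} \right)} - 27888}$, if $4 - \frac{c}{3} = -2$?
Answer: $4 i \sqrt{1214} \approx 139.37 i$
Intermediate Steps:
$c = 18$ ($c = 12 - -6 = 12 + 6 = 18$)
$u{\left(m,o \right)} = -18$ ($u{\left(m,o \right)} = 18 \left(-1\right) = -18$)
$\sqrt{C{\left(110 + u{\left(-6,\left(-4\right) \left(-5\right) \right)} \right)} - 27888} = \sqrt{\left(110 - 18\right)^{2} - 27888} = \sqrt{92^{2} - 27888} = \sqrt{8464 - 27888} = \sqrt{-19424} = 4 i \sqrt{1214}$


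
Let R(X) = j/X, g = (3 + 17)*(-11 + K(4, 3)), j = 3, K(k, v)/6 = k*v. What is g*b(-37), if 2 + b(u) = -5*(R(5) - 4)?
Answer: 18300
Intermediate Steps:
K(k, v) = 6*k*v (K(k, v) = 6*(k*v) = 6*k*v)
g = 1220 (g = (3 + 17)*(-11 + 6*4*3) = 20*(-11 + 72) = 20*61 = 1220)
R(X) = 3/X
b(u) = 15 (b(u) = -2 - 5*(3/5 - 4) = -2 - 5*(3*(⅕) - 4) = -2 - 5*(⅗ - 4) = -2 - 5*(-17/5) = -2 + 17 = 15)
g*b(-37) = 1220*15 = 18300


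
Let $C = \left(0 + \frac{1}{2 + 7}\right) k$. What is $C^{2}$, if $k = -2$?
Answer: $\frac{4}{81} \approx 0.049383$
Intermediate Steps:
$C = - \frac{2}{9}$ ($C = \left(0 + \frac{1}{2 + 7}\right) \left(-2\right) = \left(0 + \frac{1}{9}\right) \left(-2\right) = \frac{1}{9} \left(-2\right) = - \frac{2}{9} \approx -0.22222$)
$C^{2} = \left(- \frac{2}{9}\right)^{2} = \frac{4}{81}$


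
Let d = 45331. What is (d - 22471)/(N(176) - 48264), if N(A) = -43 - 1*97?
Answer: -5715/12101 ≈ -0.47227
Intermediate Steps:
N(A) = -140 (N(A) = -43 - 97 = -140)
(d - 22471)/(N(176) - 48264) = (45331 - 22471)/(-140 - 48264) = 22860/(-48404) = 22860*(-1/48404) = -5715/12101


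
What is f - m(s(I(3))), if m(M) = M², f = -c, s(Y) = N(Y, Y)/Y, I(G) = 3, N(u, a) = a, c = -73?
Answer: 72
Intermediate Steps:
s(Y) = 1 (s(Y) = Y/Y = 1)
f = 73 (f = -1*(-73) = 73)
f - m(s(I(3))) = 73 - 1*1² = 73 - 1*1 = 73 - 1 = 72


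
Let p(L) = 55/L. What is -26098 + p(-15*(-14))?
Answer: -1096105/42 ≈ -26098.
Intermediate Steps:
-26098 + p(-15*(-14)) = -26098 + 55/((-15*(-14))) = -26098 + 55/210 = -26098 + 55*(1/210) = -26098 + 11/42 = -1096105/42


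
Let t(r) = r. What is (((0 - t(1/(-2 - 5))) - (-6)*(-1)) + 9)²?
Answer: 484/49 ≈ 9.8775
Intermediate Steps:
(((0 - t(1/(-2 - 5))) - (-6)*(-1)) + 9)² = (((0 - 1/(-2 - 5)) - (-6)*(-1)) + 9)² = (((0 - 1/(-7)) - 3*2) + 9)² = (((0 - 1*(-⅐)) - 6) + 9)² = (((0 + ⅐) - 6) + 9)² = ((⅐ - 6) + 9)² = (-41/7 + 9)² = (22/7)² = 484/49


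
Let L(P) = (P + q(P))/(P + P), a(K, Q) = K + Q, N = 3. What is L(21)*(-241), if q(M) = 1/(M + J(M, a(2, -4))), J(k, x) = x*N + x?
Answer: -33017/273 ≈ -120.94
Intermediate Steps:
J(k, x) = 4*x (J(k, x) = x*3 + x = 3*x + x = 4*x)
q(M) = 1/(-8 + M) (q(M) = 1/(M + 4*(2 - 4)) = 1/(M + 4*(-2)) = 1/(M - 8) = 1/(-8 + M))
L(P) = (P + 1/(-8 + P))/(2*P) (L(P) = (P + 1/(-8 + P))/(P + P) = (P + 1/(-8 + P))/((2*P)) = (P + 1/(-8 + P))*(1/(2*P)) = (P + 1/(-8 + P))/(2*P))
L(21)*(-241) = ((1/2)*(1 + 21*(-8 + 21))/(21*(-8 + 21)))*(-241) = ((1/2)*(1/21)*(1 + 21*13)/13)*(-241) = ((1/2)*(1/21)*(1/13)*(1 + 273))*(-241) = ((1/2)*(1/21)*(1/13)*274)*(-241) = (137/273)*(-241) = -33017/273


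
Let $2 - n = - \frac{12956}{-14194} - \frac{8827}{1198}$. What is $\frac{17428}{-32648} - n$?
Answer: $- \frac{155950505859}{17348751343} \approx -8.9892$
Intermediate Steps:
$n = \frac{71888987}{8502206}$ ($n = 2 - \left(- \frac{12956}{-14194} - \frac{8827}{1198}\right) = 2 - \left(\left(-12956\right) \left(- \frac{1}{14194}\right) - \frac{8827}{1198}\right) = 2 - \left(\frac{6478}{7097} - \frac{8827}{1198}\right) = 2 - - \frac{54884575}{8502206} = 2 + \frac{54884575}{8502206} = \frac{71888987}{8502206} \approx 8.4553$)
$\frac{17428}{-32648} - n = \frac{17428}{-32648} - \frac{71888987}{8502206} = 17428 \left(- \frac{1}{32648}\right) - \frac{71888987}{8502206} = - \frac{4357}{8162} - \frac{71888987}{8502206} = - \frac{155950505859}{17348751343}$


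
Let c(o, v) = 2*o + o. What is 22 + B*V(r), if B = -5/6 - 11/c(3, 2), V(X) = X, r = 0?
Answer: 22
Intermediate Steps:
c(o, v) = 3*o
B = -37/18 (B = -5/6 - 11/(3*3) = -5*⅙ - 11/9 = -⅚ - 11*⅑ = -⅚ - 11/9 = -37/18 ≈ -2.0556)
22 + B*V(r) = 22 - 37/18*0 = 22 + 0 = 22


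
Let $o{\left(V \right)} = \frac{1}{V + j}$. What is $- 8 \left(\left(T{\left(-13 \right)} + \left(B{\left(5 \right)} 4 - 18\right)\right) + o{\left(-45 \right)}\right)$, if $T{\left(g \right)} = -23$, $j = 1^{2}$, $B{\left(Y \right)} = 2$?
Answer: $\frac{2906}{11} \approx 264.18$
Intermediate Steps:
$j = 1$
$o{\left(V \right)} = \frac{1}{1 + V}$ ($o{\left(V \right)} = \frac{1}{V + 1} = \frac{1}{1 + V}$)
$- 8 \left(\left(T{\left(-13 \right)} + \left(B{\left(5 \right)} 4 - 18\right)\right) + o{\left(-45 \right)}\right) = - 8 \left(\left(-23 + \left(2 \cdot 4 - 18\right)\right) + \frac{1}{1 - 45}\right) = - 8 \left(\left(-23 + \left(8 - 18\right)\right) + \frac{1}{-44}\right) = - 8 \left(\left(-23 - 10\right) - \frac{1}{44}\right) = - 8 \left(-33 - \frac{1}{44}\right) = \left(-8\right) \left(- \frac{1453}{44}\right) = \frac{2906}{11}$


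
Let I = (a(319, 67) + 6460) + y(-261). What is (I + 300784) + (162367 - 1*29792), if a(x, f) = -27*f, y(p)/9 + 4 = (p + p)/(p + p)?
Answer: 437983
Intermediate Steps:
y(p) = -27 (y(p) = -36 + 9*((p + p)/(p + p)) = -36 + 9*((2*p)/((2*p))) = -36 + 9*((2*p)*(1/(2*p))) = -36 + 9*1 = -36 + 9 = -27)
I = 4624 (I = (-27*67 + 6460) - 27 = (-1809 + 6460) - 27 = 4651 - 27 = 4624)
(I + 300784) + (162367 - 1*29792) = (4624 + 300784) + (162367 - 1*29792) = 305408 + (162367 - 29792) = 305408 + 132575 = 437983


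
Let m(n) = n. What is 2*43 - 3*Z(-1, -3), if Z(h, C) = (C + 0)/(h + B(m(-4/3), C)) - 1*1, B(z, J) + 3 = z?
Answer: 1397/16 ≈ 87.313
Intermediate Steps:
B(z, J) = -3 + z
Z(h, C) = -1 + C/(-13/3 + h) (Z(h, C) = (C + 0)/(h + (-3 - 4/3)) - 1*1 = C/(h + (-3 - 4*⅓)) - 1 = C/(h + (-3 - 4/3)) - 1 = C/(h - 13/3) - 1 = C/(-13/3 + h) - 1 = -1 + C/(-13/3 + h))
2*43 - 3*Z(-1, -3) = 2*43 - 3*(13 - 3*(-1) + 3*(-3))/(-13 + 3*(-1)) = 86 - 3*(13 + 3 - 9)/(-13 - 3) = 86 - 3*7/(-16) = 86 - (-3)*7/16 = 86 - 3*(-7/16) = 86 + 21/16 = 1397/16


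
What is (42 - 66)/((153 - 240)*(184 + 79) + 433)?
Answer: 3/2806 ≈ 0.0010691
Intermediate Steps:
(42 - 66)/((153 - 240)*(184 + 79) + 433) = -24/(-87*263 + 433) = -24/(-22881 + 433) = -24/(-22448) = -24*(-1/22448) = 3/2806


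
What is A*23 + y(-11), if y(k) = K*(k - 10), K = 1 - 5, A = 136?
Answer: 3212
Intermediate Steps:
K = -4
y(k) = 40 - 4*k (y(k) = -4*(k - 10) = -4*(-10 + k) = 40 - 4*k)
A*23 + y(-11) = 136*23 + (40 - 4*(-11)) = 3128 + (40 + 44) = 3128 + 84 = 3212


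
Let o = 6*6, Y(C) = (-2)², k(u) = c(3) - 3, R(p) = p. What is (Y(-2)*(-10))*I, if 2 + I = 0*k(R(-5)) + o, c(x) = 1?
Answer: -1360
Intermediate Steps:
k(u) = -2 (k(u) = 1 - 3 = -2)
Y(C) = 4
o = 36
I = 34 (I = -2 + (0*(-2) + 36) = -2 + (0 + 36) = -2 + 36 = 34)
(Y(-2)*(-10))*I = (4*(-10))*34 = -40*34 = -1360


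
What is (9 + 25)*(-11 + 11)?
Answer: 0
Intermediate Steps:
(9 + 25)*(-11 + 11) = 34*0 = 0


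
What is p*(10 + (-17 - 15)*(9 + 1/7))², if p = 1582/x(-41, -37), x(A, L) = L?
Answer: -884221384/259 ≈ -3.4140e+6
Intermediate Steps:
p = -1582/37 (p = 1582/(-37) = 1582*(-1/37) = -1582/37 ≈ -42.757)
p*(10 + (-17 - 15)*(9 + 1/7))² = -1582*(10 + (-17 - 15)*(9 + 1/7))²/37 = -1582*(10 - 32*(9 + ⅐))²/37 = -1582*(10 - 32*64/7)²/37 = -1582*(10 - 2048/7)²/37 = -1582*(-1978/7)²/37 = -1582/37*3912484/49 = -884221384/259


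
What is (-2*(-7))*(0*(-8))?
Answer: 0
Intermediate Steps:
(-2*(-7))*(0*(-8)) = 14*0 = 0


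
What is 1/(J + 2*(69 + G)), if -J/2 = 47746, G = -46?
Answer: -1/95446 ≈ -1.0477e-5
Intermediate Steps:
J = -95492 (J = -2*47746 = -95492)
1/(J + 2*(69 + G)) = 1/(-95492 + 2*(69 - 46)) = 1/(-95492 + 2*23) = 1/(-95492 + 46) = 1/(-95446) = -1/95446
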